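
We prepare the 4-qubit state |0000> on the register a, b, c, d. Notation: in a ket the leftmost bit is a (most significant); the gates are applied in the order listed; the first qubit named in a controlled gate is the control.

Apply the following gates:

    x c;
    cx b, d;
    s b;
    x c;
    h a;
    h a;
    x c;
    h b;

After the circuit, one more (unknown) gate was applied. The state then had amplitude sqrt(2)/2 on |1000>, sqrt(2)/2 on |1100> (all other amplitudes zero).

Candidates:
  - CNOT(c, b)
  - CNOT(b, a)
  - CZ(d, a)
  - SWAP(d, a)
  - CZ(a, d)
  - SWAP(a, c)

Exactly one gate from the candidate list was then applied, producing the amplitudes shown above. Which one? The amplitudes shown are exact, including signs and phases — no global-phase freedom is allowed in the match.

The unique candidate consistent with the amplitudes is SWAP(a, c). Key observation: gates 4-7 undo each other exactly, leaving only the rest of the circuit to track.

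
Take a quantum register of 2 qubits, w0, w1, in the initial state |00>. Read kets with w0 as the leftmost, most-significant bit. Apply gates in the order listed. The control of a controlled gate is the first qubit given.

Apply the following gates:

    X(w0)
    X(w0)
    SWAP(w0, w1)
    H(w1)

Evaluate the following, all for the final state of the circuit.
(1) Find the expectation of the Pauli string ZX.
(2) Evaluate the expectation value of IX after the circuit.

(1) The observable ZX averages to 1. Key observation: gates 1-2 undo each other exactly, leaving only the rest of the circuit to track.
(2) In the final state, IX has expectation 1.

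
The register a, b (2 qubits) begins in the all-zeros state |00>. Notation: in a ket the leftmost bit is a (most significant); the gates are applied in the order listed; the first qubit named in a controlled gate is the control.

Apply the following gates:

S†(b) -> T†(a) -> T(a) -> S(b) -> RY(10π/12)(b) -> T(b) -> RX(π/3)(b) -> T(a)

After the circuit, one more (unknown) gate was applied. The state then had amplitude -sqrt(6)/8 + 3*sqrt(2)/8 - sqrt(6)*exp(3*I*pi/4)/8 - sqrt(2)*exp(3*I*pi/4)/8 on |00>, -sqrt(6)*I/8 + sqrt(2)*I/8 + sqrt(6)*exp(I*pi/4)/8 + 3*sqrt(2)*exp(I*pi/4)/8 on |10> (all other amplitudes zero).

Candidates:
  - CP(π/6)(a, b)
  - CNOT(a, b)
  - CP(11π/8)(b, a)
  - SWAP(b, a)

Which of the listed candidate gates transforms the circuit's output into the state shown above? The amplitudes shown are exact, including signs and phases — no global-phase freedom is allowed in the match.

It was SWAP(b, a) that produced the state shown. Key observation: steps 1-4 multiply out to the identity, so the circuit reduces to the remaining gates.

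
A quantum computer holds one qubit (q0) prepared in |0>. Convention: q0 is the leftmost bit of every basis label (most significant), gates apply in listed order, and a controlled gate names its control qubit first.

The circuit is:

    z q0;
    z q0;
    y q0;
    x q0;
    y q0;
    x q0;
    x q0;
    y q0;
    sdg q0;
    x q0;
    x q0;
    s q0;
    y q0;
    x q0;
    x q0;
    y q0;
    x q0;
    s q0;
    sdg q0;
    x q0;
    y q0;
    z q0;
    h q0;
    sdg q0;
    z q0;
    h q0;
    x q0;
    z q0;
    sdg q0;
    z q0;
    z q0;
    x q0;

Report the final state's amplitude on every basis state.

The resulting statevector has amplitude 1/2 + I/2 on |0>, 1/2 + I/2 on |1>. Key observation: gates 7-14 undo each other exactly, leaving only the rest of the circuit to track.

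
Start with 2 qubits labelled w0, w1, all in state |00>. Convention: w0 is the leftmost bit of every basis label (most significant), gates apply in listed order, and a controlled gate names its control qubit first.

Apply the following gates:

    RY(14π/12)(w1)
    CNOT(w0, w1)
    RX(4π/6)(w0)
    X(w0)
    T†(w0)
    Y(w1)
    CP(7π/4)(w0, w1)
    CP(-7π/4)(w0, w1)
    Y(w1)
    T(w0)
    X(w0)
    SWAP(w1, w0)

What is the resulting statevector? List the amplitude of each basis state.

The final amplitudes are -sqrt(6)/8 + sqrt(2)/8 on |00>, I*(-sqrt(6) + 3*sqrt(2))/8 on |01>, sqrt(2)/8 + sqrt(6)/8 on |10>, I*(-3*sqrt(2) - sqrt(6))/8 on |11>. Key observation: the block from step 4 through step 11 cancels to the identity and can be dropped.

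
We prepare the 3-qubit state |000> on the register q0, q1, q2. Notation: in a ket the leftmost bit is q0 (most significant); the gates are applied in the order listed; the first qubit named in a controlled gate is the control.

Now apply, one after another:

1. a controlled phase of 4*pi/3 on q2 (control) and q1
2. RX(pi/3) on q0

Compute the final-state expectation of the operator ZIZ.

In the final state, ZIZ has expectation 1/2.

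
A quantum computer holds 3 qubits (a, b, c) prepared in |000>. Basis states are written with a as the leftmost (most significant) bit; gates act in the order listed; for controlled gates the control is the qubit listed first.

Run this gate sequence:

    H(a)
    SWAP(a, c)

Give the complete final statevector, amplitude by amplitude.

After the circuit, the state carries amplitude sqrt(2)/2 on |000>, sqrt(2)/2 on |001>, and 0 on every other basis state.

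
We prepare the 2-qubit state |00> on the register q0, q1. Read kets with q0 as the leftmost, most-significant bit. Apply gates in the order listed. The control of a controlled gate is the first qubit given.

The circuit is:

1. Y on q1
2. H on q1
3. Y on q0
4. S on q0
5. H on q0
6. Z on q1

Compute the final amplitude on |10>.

|10> carries amplitude I/2 in the final state.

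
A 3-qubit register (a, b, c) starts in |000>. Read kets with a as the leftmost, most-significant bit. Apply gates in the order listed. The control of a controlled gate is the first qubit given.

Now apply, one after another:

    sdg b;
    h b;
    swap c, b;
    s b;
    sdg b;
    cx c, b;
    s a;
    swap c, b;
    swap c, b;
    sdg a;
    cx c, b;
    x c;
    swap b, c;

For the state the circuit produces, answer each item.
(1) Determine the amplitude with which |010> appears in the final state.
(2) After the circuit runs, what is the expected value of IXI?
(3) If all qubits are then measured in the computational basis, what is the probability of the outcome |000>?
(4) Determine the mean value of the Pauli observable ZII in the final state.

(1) The final state's coefficient on |010> equals sqrt(2)/2. Key observation: the block from step 6 through step 11 cancels to the identity and can be dropped.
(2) The expectation value of IXI is 1.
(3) A full measurement returns |000> with probability 1/2.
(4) The expectation value of ZII is 1.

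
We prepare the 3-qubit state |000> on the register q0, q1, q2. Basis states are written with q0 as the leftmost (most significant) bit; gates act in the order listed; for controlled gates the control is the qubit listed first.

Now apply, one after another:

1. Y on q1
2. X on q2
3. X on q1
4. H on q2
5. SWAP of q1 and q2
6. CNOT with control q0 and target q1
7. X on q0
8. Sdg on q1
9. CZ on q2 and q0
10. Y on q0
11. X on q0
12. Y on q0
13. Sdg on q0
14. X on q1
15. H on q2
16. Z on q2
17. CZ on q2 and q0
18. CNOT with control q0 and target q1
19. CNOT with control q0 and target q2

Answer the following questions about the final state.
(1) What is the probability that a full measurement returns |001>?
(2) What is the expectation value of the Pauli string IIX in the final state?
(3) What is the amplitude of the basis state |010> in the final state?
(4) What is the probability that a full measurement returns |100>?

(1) A full measurement returns |001> with probability 1/4.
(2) In the final state, IIX has expectation -1.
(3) |010> carries amplitude -I/2 in the final state.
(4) A full measurement returns |100> with probability 0.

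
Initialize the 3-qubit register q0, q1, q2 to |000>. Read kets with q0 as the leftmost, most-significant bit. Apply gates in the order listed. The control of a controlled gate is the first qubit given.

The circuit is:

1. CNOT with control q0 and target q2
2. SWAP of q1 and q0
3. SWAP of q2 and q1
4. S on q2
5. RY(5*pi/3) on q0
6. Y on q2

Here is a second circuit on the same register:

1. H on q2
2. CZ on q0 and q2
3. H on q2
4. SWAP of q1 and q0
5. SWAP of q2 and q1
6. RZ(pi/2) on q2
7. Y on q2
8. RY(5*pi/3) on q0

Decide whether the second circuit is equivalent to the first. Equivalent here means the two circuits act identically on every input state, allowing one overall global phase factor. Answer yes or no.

Yes — the two circuits implement the same unitary up to a global phase.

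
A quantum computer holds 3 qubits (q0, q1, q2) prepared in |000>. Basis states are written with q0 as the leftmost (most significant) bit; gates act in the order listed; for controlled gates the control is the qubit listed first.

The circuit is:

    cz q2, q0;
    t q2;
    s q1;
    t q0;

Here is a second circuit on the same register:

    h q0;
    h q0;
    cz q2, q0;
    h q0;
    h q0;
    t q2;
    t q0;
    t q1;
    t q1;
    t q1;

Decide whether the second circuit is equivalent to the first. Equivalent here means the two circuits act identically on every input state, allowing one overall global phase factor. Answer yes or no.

No: there is an input state on which the two circuits produce genuinely different outputs (not merely differing by a phase).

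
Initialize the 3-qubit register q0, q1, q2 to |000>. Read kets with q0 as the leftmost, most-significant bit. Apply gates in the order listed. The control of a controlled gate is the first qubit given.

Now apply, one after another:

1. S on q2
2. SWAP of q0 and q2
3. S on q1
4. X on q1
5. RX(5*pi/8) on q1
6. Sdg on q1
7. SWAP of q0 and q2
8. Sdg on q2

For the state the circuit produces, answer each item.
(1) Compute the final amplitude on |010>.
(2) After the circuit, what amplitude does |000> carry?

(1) The final state's coefficient on |010> equals -I*cos(5*pi/16).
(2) |000> carries amplitude -I*sin(5*pi/16) in the final state.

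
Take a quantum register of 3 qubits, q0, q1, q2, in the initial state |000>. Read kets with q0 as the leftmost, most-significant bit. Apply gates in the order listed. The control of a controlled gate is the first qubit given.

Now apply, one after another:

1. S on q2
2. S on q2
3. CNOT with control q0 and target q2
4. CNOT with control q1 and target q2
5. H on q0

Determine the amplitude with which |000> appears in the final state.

|000> carries amplitude sqrt(2)/2 in the final state.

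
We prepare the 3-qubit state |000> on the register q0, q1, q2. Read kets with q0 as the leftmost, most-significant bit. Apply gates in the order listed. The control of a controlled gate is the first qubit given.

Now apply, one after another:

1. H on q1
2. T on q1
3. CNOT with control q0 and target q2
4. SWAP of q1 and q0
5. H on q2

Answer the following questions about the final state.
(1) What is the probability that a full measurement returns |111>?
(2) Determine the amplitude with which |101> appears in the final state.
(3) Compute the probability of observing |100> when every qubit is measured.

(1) Outcome |111> occurs with probability 0.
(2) |101> carries amplitude exp(I*pi/4)/2 in the final state.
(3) Outcome |100> occurs with probability 1/4.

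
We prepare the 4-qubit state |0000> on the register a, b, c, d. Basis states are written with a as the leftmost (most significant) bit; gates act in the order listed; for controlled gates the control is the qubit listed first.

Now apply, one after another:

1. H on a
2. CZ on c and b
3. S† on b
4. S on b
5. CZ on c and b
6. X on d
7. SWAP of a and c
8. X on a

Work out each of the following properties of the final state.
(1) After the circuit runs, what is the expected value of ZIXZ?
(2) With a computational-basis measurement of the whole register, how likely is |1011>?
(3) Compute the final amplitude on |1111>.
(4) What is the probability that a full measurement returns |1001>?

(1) The expectation value of ZIXZ is 1. Key observation: gates 2-5 undo each other exactly, leaving only the rest of the circuit to track.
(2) A full measurement returns |1011> with probability 1/2.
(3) The final state's coefficient on |1111> equals 0.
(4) A full measurement returns |1001> with probability 1/2.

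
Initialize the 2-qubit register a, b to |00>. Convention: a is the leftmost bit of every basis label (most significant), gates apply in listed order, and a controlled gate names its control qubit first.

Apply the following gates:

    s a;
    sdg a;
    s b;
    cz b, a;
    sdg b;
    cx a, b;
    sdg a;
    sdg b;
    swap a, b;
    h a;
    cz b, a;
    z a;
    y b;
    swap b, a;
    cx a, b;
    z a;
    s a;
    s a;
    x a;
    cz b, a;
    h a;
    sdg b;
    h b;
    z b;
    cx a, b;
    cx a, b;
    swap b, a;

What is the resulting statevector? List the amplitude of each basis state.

After the circuit, the state carries amplitude sqrt(2)*(1 - I)/4 on |00>, sqrt(2)*(1 - I)/4 on |01>, sqrt(2)*(1 + I)/4 on |10>, sqrt(2)*(1 + I)/4 on |11>.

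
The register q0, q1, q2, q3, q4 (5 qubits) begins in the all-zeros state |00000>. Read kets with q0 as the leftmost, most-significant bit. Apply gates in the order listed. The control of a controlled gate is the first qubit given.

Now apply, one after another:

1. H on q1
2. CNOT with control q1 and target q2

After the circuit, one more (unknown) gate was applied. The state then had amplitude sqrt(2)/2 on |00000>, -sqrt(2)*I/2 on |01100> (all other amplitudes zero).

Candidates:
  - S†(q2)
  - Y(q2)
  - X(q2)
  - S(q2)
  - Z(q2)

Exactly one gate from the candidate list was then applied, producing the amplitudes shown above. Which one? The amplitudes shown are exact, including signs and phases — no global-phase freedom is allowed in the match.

The unique candidate consistent with the amplitudes is S†(q2).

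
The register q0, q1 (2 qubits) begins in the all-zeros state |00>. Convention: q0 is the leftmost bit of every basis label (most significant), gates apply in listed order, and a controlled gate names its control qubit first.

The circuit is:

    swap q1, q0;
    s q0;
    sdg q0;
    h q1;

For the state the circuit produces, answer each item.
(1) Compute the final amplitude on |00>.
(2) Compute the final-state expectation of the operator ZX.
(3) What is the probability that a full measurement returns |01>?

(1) The final state's coefficient on |00> equals sqrt(2)/2. Key observation: the block from step 2 through step 3 cancels to the identity and can be dropped.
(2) In the final state, ZX has expectation 1.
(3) A full measurement returns |01> with probability 1/2.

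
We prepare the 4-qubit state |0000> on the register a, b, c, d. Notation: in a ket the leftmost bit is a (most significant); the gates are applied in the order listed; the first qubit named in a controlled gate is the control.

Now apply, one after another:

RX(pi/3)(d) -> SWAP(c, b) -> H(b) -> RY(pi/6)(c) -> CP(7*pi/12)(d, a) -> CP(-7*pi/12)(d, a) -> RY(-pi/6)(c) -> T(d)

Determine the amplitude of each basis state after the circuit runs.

The resulting statevector has amplitude sqrt(6)/4 on |0000>, -sqrt(2)*exp(3*I*pi/4)/4 on |0001>, sqrt(6)/4 on |0100>, -sqrt(2)*exp(3*I*pi/4)/4 on |0101>, and 0 on every other basis state. Key observation: the block from step 4 through step 7 cancels to the identity and can be dropped.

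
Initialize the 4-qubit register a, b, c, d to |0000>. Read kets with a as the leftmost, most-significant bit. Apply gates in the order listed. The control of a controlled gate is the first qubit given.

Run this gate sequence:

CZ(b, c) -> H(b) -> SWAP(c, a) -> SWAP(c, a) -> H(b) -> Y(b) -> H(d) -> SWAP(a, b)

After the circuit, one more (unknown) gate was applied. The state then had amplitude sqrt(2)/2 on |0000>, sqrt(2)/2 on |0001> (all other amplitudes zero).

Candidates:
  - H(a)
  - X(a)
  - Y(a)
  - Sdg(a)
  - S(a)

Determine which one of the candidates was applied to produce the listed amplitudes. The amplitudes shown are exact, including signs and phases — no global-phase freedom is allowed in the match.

It was Y(a) that produced the state shown. Key observation: steps 2-5 multiply out to the identity, so the circuit reduces to the remaining gates.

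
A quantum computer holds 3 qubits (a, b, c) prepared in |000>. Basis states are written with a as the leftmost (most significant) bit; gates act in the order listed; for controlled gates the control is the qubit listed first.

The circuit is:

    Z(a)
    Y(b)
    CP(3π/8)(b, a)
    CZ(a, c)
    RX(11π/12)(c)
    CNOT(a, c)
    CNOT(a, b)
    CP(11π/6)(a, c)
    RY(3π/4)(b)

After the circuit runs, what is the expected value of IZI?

The expectation value of IZI is sqrt(2)/2.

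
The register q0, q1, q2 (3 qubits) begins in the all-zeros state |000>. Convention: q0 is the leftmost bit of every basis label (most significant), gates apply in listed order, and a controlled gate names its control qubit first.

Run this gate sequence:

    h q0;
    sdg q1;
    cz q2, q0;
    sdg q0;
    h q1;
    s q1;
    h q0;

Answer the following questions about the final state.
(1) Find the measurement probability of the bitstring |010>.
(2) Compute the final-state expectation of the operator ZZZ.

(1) Outcome |010> occurs with probability 1/4.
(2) The expectation value of ZZZ is 0.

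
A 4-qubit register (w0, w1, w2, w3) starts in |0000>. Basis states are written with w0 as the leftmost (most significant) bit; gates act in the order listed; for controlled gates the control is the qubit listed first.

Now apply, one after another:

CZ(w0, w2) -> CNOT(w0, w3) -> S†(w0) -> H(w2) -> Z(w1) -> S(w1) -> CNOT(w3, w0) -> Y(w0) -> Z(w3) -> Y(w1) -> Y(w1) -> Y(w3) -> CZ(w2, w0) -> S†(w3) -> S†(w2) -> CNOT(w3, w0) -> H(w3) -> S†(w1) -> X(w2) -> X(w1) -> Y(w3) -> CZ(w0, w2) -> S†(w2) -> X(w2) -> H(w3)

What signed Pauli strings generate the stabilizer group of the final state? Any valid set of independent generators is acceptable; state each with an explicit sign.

One valid set of independent stabilizer generators is -IIXI, +ZIII, -IZII, +IIIZ (any independent generating set of the same group is equally correct).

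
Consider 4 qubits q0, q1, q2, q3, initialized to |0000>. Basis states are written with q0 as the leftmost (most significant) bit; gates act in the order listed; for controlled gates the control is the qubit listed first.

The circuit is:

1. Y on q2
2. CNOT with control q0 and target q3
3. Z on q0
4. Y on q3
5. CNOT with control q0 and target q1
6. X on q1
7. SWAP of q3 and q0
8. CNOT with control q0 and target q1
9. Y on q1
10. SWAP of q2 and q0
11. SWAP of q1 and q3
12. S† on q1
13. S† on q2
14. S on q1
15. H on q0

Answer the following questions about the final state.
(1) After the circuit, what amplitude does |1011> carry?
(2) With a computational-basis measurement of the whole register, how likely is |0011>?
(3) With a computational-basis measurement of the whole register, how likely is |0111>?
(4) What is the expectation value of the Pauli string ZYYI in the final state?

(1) The final state's coefficient on |1011> equals sqrt(2)/2.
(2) A full measurement returns |0011> with probability 1/2.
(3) A full measurement returns |0111> with probability 0.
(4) The observable ZYYI averages to 0.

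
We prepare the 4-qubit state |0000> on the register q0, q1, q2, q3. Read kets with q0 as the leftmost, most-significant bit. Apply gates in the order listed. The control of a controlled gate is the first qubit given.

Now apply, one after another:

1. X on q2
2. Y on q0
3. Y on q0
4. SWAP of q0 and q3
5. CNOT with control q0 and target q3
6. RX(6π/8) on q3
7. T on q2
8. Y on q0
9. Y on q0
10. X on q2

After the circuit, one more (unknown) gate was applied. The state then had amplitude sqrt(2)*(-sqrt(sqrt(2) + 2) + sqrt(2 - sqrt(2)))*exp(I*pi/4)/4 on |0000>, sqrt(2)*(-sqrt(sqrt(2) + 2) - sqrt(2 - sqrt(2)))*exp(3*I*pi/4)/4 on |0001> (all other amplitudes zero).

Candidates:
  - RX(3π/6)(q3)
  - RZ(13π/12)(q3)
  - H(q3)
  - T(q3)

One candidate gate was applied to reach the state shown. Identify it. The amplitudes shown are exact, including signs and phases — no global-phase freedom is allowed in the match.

The applied gate was RX(3π/6)(q3).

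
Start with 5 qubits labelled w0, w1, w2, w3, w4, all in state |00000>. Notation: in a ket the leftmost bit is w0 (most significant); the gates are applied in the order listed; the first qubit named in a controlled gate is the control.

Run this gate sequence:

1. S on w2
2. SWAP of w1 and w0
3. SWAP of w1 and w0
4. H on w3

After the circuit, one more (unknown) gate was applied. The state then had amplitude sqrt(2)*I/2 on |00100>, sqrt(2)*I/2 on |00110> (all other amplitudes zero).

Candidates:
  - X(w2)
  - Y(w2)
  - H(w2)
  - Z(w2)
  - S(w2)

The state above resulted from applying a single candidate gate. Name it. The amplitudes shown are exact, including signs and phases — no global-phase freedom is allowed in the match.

It was Y(w2) that produced the state shown.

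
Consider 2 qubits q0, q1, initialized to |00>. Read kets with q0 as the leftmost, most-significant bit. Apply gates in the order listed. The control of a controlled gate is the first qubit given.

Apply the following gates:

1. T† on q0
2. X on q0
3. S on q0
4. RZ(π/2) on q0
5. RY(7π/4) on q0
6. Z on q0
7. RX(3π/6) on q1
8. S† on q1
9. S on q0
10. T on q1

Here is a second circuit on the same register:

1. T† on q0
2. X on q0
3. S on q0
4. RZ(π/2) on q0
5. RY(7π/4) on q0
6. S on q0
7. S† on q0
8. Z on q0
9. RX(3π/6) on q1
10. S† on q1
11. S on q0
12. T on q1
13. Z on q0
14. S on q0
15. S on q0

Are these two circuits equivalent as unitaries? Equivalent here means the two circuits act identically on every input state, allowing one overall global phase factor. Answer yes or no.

Yes, they are equivalent — the unitaries differ by at most a global phase.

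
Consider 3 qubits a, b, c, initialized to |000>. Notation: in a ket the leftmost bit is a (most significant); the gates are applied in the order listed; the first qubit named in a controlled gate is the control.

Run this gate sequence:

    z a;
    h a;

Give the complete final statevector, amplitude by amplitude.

The final amplitudes are sqrt(2)/2 on |000>, sqrt(2)/2 on |100>, and 0 on every other basis state.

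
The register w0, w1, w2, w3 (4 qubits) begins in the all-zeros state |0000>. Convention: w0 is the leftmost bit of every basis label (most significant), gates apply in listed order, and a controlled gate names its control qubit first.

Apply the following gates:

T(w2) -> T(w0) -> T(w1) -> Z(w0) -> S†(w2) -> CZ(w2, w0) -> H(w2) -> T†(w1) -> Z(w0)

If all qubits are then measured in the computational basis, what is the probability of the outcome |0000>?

The probability of measuring |0000> is 1/2.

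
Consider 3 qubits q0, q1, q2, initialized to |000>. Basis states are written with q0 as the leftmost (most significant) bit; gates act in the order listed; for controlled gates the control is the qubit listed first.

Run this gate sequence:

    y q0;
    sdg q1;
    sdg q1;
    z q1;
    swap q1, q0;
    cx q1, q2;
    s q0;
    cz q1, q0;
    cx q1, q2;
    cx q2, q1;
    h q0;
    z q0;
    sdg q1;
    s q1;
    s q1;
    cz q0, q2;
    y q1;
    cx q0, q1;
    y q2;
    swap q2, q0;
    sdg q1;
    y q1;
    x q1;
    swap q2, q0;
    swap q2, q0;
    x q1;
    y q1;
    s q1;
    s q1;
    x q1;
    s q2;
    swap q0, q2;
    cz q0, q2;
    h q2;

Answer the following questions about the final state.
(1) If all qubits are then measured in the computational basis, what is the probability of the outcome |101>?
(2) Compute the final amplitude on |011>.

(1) The probability of measuring |101> is 1/4. Key observation: steps 21-28 multiply out to the identity, so the circuit reduces to the remaining gates.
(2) |011> carries amplitude 1/2 in the final state.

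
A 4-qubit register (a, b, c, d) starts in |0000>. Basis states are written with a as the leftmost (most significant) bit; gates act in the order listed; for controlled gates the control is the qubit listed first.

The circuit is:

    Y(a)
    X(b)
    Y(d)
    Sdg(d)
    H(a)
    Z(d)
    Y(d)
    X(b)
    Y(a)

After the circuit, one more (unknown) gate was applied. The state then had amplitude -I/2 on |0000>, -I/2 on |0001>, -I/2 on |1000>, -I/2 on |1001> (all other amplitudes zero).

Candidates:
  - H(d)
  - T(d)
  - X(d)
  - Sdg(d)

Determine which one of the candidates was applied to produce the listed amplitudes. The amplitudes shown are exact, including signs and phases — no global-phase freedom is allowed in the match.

The applied gate was H(d).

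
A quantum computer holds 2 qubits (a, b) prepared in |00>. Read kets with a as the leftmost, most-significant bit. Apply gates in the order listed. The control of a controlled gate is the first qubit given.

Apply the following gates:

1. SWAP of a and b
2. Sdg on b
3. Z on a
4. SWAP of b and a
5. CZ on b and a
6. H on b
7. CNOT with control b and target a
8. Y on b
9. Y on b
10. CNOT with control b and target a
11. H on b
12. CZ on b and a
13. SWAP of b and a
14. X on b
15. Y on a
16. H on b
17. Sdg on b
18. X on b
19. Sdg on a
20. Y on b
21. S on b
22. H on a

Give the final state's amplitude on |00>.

The amplitude on |00> is -I/2. Key observation: steps 5-12 multiply out to the identity, so the circuit reduces to the remaining gates.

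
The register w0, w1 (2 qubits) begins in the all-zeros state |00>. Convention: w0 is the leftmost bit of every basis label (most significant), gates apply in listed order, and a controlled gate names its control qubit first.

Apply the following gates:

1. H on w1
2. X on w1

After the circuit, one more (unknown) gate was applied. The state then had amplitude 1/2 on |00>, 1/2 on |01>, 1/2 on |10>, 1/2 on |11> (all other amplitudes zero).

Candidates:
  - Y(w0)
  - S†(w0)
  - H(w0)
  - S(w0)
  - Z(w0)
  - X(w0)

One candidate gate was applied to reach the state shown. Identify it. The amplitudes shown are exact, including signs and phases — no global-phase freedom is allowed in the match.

The unique candidate consistent with the amplitudes is H(w0).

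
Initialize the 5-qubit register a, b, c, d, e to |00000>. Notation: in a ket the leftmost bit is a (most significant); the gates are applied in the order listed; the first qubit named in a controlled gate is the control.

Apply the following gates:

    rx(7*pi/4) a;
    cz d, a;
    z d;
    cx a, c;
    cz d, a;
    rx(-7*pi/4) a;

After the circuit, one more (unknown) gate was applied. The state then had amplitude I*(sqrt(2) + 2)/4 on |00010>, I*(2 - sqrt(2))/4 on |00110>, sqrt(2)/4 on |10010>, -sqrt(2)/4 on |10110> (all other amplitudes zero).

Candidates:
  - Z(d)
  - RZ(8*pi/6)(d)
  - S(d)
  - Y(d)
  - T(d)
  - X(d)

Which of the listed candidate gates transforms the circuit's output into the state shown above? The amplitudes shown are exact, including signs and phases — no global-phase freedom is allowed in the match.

The unique candidate consistent with the amplitudes is Y(d).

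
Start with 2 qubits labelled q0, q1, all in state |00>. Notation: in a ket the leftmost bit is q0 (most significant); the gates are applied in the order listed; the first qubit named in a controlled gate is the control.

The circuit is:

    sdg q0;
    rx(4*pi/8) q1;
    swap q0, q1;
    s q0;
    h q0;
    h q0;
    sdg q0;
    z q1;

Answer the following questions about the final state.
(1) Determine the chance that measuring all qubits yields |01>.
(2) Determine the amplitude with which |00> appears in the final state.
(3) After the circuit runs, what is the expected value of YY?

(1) A full measurement returns |01> with probability 0. Key observation: steps 4-7 multiply out to the identity, so the circuit reduces to the remaining gates.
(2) The final state's coefficient on |00> equals sqrt(2)/2.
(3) The observable YY averages to 0.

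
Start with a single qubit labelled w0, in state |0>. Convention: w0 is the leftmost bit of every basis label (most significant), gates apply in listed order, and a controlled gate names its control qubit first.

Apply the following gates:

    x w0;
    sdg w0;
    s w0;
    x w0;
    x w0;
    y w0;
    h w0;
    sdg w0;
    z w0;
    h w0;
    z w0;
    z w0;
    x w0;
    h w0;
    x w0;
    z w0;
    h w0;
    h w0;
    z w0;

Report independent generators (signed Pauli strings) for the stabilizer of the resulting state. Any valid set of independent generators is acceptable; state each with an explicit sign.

The final state is stabilized by the group generated by +Y; other independent generating sets are equally valid.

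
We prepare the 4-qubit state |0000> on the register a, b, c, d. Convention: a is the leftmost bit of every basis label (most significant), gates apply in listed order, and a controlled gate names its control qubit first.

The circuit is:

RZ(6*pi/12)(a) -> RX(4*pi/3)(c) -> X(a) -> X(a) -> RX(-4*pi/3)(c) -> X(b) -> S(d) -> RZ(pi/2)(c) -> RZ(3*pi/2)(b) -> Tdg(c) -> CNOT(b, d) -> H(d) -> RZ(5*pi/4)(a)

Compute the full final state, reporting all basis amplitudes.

The final amplitudes are -sqrt(2)*exp(5*I*pi/8)/2 on |0100>, sqrt(2)*exp(5*I*pi/8)/2 on |0101>, and 0 on every other basis state. Key observation: the block from step 2 through step 5 cancels to the identity and can be dropped.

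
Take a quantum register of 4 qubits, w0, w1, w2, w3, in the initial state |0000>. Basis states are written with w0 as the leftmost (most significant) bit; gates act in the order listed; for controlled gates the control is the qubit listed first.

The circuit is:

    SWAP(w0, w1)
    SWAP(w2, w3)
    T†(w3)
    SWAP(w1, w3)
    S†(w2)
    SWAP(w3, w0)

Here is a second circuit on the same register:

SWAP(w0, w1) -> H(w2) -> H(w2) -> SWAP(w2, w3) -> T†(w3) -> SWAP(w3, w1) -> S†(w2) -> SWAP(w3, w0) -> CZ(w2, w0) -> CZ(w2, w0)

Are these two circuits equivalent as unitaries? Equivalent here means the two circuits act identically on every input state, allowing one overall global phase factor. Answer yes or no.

Yes — the two circuits implement the same unitary up to a global phase.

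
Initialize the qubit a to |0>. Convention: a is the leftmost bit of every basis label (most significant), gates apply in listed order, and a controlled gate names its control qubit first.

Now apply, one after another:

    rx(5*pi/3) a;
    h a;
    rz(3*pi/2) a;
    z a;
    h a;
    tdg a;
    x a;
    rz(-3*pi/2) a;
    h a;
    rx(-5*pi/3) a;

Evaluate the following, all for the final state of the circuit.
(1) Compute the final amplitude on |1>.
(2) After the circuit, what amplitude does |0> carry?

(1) The amplitude on |1> is sqrt(6)/8 - sqrt(2)*exp(3*I*pi/4)/4 + sqrt(2)*(2 - I)/8 - sqrt(2)*exp(I*pi/4)/8 + sqrt(6)*exp(3*I*pi/4)/8.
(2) The amplitude on |0> is -sqrt(6)/8 - sqrt(2)*exp(3*I*pi/4)/4 - sqrt(2)*exp(I*pi/4)/8 - sqrt(2)*(2 - I)/8 + sqrt(6)*exp(3*I*pi/4)/8.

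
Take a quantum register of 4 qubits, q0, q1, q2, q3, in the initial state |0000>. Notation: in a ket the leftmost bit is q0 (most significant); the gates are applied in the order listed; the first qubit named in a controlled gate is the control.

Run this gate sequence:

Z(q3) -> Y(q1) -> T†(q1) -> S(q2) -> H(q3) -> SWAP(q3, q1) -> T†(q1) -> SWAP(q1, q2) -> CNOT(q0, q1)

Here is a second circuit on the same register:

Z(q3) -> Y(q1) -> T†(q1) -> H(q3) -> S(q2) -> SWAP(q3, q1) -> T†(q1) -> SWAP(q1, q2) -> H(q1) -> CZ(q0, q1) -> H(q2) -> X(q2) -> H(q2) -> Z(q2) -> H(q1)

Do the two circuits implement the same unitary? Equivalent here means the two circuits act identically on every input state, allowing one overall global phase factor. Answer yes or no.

Yes: on every input state the two circuits agree up to one overall phase factor.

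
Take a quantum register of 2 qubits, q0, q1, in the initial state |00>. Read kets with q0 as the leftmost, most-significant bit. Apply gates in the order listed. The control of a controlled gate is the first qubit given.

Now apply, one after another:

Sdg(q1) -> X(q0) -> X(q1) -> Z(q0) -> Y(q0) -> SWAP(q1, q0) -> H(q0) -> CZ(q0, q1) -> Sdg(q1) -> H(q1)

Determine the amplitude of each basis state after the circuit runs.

The resulting statevector has amplitude I/2 on |00>, I/2 on |01>, -I/2 on |10>, -I/2 on |11>.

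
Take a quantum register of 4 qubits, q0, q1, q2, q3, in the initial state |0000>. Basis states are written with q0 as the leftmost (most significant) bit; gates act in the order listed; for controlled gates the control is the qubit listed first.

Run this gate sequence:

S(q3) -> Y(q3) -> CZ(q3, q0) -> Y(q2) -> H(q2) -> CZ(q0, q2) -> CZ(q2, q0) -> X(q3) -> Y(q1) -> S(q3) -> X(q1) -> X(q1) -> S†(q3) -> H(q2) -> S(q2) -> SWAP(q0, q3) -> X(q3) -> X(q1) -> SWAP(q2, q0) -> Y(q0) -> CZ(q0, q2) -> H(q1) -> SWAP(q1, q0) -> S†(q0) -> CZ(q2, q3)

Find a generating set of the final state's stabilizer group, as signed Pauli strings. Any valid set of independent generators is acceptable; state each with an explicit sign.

One valid set of independent stabilizer generators is -YIII, +IZII, +IIZI, -IIIZ (any independent generating set of the same group is equally correct). Key observation: gates 10-13 undo each other exactly, leaving only the rest of the circuit to track.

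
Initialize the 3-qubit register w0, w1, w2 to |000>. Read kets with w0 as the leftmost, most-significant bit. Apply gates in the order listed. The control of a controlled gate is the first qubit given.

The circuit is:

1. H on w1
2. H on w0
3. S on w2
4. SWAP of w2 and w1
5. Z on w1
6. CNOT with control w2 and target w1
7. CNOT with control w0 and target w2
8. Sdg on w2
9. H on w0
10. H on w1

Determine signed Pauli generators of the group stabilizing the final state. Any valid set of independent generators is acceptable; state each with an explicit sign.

The final state is stabilized by the group generated by +XXZ, -IZY, +ZZI; other independent generating sets are equally valid.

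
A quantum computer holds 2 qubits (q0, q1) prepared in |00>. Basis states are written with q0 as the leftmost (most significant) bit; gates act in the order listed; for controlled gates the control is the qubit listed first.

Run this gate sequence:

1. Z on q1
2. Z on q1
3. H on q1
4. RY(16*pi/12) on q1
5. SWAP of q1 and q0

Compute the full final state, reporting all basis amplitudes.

The resulting statevector has amplitude -sqrt(6)/4 - sqrt(2)/4 on |00>, 0 on |01>, -sqrt(2)/4 + sqrt(6)/4 on |10>, 0 on |11>.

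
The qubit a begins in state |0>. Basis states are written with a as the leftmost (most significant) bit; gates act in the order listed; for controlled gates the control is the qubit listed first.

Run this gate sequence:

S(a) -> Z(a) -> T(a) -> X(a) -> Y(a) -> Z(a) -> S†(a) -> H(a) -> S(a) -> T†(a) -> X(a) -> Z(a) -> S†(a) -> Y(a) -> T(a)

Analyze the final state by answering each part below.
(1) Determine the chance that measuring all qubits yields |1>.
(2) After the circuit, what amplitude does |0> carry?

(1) The probability of measuring |1> is 1/2.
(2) The final state's coefficient on |0> equals -sqrt(2)*I/2.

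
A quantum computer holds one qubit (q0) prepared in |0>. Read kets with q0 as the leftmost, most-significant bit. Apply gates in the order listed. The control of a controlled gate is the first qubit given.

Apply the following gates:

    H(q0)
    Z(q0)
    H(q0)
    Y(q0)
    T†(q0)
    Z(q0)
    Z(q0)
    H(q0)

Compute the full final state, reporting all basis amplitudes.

The resulting statevector has amplitude -sqrt(2)*I/2 on |0>, -sqrt(2)*I/2 on |1>.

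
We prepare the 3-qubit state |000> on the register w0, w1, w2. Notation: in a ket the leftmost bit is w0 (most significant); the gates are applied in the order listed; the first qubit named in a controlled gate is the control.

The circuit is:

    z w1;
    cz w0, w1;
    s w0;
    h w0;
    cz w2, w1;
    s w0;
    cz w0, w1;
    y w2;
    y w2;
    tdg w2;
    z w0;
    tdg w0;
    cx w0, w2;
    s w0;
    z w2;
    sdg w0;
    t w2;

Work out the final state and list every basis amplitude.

The final amplitudes are sqrt(2)/2 on |000>, sqrt(2)*I/2 on |101>, and 0 on every other basis state.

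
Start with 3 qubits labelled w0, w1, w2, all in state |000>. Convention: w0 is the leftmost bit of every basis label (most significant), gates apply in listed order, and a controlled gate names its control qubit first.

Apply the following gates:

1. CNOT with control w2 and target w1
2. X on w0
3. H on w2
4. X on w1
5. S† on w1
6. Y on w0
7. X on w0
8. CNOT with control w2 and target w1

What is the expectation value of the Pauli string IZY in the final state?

In the final state, IZY has expectation 0.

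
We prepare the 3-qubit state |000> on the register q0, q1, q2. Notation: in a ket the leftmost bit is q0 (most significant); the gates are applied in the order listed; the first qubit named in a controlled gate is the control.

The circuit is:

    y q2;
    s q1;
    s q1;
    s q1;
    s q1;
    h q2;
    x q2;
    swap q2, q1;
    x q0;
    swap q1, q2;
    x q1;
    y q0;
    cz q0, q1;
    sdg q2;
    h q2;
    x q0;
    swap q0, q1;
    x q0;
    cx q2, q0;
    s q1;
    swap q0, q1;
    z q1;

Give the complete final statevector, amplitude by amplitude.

The resulting statevector has amplitude 1/2 - I/2 on |100>, 1/2 + I/2 on |111>, and 0 on every other basis state. Key observation: steps 2-5 multiply out to the identity, so the circuit reduces to the remaining gates.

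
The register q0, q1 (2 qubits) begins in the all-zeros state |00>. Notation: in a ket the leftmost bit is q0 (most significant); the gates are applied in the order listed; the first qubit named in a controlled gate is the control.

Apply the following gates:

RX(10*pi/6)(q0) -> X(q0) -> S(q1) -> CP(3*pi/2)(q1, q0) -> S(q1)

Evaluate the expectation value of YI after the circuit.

The expectation value of YI is -sqrt(3)/2.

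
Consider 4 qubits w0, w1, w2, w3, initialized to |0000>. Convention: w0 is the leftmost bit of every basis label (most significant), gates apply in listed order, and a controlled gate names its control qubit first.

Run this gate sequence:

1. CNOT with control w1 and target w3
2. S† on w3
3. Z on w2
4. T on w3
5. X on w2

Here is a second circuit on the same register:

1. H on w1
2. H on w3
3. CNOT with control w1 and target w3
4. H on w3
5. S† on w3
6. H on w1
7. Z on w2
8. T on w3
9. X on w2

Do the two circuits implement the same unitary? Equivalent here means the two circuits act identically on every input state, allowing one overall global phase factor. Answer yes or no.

No, they are not equivalent — no single phase factor reconciles the two unitaries.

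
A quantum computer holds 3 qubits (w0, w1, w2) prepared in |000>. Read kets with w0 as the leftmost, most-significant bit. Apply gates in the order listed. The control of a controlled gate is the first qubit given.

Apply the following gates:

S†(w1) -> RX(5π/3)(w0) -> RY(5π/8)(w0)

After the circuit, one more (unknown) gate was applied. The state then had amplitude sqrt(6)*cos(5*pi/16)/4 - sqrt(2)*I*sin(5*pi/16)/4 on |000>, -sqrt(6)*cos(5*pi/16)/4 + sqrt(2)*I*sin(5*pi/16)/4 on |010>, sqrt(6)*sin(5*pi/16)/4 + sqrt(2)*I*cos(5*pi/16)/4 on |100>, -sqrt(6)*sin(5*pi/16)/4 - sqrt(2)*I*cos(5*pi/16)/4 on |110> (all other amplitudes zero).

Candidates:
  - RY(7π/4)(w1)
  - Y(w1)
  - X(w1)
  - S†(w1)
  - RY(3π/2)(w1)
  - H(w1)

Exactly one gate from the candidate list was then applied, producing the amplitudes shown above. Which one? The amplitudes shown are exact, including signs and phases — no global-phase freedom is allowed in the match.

The unique candidate consistent with the amplitudes is RY(3π/2)(w1).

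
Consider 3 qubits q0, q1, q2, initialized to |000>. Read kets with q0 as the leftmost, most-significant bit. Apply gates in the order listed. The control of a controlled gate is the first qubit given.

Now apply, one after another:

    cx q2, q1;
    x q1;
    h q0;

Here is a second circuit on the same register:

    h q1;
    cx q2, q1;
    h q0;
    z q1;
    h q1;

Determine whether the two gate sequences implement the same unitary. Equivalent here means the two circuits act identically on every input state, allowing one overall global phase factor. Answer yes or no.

No: there is an input state on which the two circuits produce genuinely different outputs (not merely differing by a phase).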